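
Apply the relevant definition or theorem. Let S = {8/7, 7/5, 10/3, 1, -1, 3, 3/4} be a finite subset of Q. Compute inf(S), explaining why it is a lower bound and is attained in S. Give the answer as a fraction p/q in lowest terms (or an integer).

S is finite, so inf(S) = min(S).
Sorted increasing:
-1, 3/4, 1, 8/7, 7/5, 3, 10/3
The extremum is -1.
For every x in S, x >= -1. And -1 is in S, so it is attained.
Therefore inf(S) = -1.

-1


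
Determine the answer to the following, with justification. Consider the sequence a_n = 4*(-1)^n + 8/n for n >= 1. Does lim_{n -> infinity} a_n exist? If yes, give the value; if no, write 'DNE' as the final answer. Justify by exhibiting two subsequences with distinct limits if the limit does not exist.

Examine the behaviour of a_n along subsequences.
a_{2k} = 4 + 8/(2k) -> 4. a_{2k+1} = -4 + 8/(2k+1) -> -4.
Since these two subsequential limits are 4 and -4, distinct, the full sequence cannot converge (a convergent sequence has all subsequences tending to the same limit). So lim a_n does not exist.

DNE


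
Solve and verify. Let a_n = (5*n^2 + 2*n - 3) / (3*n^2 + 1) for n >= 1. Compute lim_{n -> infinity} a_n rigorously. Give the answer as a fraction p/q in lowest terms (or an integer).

Divide numerator and denominator by n^2, the highest power:
numerator / n^2 = 5 + 2/n - 3/n^2
denominator / n^2 = 3 + n^(-2)
As n -> infinity, all terms of the form c/n^k (k >= 1) tend to 0.
So numerator / n^2 -> 5 and denominator / n^2 -> 3.
Therefore lim a_n = 5/3.

5/3


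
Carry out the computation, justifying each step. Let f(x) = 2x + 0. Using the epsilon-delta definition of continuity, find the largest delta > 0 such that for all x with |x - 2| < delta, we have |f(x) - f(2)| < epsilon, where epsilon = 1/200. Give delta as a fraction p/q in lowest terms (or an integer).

We compute f(2) = 2*(2) + 0 = 4.
|f(x) - f(2)| = |2x + 0 - (4)| = |2(x - 2)| = 2|x - 2|.
We need 2|x - 2| < 1/200, i.e. |x - 2| < 1/200 / 2 = 1/400.
So any delta <= 1/400 works. Conversely, if delta > 1/400, then x = 2 + 1/400 satisfies |x - 2| = 1/400 < delta but |f(x) - f(2)| = 2 * 1/400 = 1/200, which is not < 1/200; so no larger delta works.
Hence the largest such delta is 1/400.

1/400


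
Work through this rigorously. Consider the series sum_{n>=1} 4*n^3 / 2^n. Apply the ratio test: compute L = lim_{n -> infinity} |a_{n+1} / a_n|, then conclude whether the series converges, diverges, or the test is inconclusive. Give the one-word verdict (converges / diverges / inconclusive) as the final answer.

Let a_n denote the general term. Form the ratio a_{n+1}/a_n and simplify:
a_{n+1}/a_n = (n + 1)^3/(2*n^3)
Take the limit as n -> infinity: L = 1/2.
Since L = 1/2 < 1, the ratio test implies the series converges.

converges


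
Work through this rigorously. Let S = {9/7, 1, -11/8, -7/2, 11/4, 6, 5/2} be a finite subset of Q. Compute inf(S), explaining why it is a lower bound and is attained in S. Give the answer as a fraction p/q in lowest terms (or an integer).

S is finite, so inf(S) = min(S).
Sorted increasing:
-7/2, -11/8, 1, 9/7, 5/2, 11/4, 6
The extremum is -7/2.
For every x in S, x >= -7/2. And -7/2 is in S, so it is attained.
Therefore inf(S) = -7/2.

-7/2


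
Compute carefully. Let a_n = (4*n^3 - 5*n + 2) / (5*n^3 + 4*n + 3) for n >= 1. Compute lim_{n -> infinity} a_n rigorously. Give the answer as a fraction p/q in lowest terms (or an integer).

Divide numerator and denominator by n^3, the highest power:
numerator / n^3 = 4 - 5/n^2 + 2/n^3
denominator / n^3 = 5 + 4/n^2 + 3/n^3
As n -> infinity, all terms of the form c/n^k (k >= 1) tend to 0.
So numerator / n^3 -> 4 and denominator / n^3 -> 5.
Therefore lim a_n = 4/5.

4/5


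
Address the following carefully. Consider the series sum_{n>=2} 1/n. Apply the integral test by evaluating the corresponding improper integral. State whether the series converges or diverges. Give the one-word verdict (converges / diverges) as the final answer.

Let f(x) = 1/x. Then f is positive, continuous, and decreasing on [2, infinity), so the integral test applies.
Compute the improper integral int_{2}^infinity f(x) dx:
  antiderivative F(x) = log(x).
  As x -> infinity, log(x) -> infinity.
  So int = infinity - log(2) = infinity. By the integral test, the series diverges.

diverges


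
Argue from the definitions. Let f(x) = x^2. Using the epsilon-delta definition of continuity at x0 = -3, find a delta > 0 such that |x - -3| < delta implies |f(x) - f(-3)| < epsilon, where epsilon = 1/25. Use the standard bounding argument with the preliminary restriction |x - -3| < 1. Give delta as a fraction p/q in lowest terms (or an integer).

Factor: |x^2 - (-3)^2| = |x - -3| * |x + -3|.
Impose |x - -3| < 1 first. Then |x + -3| = |(x - -3) + 2*(-3)| <= |x - -3| + 2*|-3| < 1 + 6 = 7.
So |x^2 - (-3)^2| < delta * 7.
We need delta * 7 <= 1/25, i.e. delta <= 1/25/7 = 1/175.
Since 1/175 < 1, this is tighter than 1; take delta = 1/175.
So delta = 1/175 works.

1/175


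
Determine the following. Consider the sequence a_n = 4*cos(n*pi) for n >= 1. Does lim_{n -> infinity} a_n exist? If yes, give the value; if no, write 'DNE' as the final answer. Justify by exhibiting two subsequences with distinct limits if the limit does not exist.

Examine the behaviour of a_n along subsequences.
cos(n*pi) = (-1)^n, so a_n = 4*(-1)^n. a_{2k} = 4 -> 4. a_{2k+1} = -4 -> -4.
Since these two subsequential limits are 4 and -4, distinct, the full sequence cannot converge (a convergent sequence has all subsequences tending to the same limit). So lim a_n does not exist.

DNE


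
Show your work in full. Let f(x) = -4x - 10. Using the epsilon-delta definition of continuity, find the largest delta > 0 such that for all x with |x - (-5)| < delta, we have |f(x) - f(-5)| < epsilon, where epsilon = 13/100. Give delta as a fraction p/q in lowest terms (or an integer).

We compute f(-5) = -4*(-5) - 10 = 10.
|f(x) - f(-5)| = |-4x - 10 - (10)| = |-4(x - (-5))| = 4|x - (-5)|.
We need 4|x - (-5)| < 13/100, i.e. |x - (-5)| < 13/100 / 4 = 13/400.
So any delta <= 13/400 works. Conversely, if delta > 13/400, then x = -5 + 13/400 satisfies |x - (-5)| = 13/400 < delta but |f(x) - f(-5)| = 4 * 13/400 = 13/100, which is not < 13/100; so no larger delta works.
Hence the largest such delta is 13/400.

13/400


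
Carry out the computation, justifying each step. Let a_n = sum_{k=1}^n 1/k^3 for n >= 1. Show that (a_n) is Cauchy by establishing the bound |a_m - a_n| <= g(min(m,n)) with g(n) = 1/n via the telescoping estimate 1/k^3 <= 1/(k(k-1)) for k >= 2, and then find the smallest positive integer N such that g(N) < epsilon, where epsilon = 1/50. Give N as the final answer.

For m > n >= 1: |a_m - a_n| = sum_{k=n+1}^m 1/k^3.
Use 1/k^3 <= 1/(k(k-1)) = 1/(k-1) - 1/k for k >= 2 (which holds since k^3 >= k^2 >= k(k-1) for k >= 2):
sum_{k=n+1}^m 1/k^3 <= sum_{k=n+1}^m (1/(k-1) - 1/k) = 1/n - 1/m <= 1/n.
By symmetry the same bound holds with n,m swapped, so |a_m - a_n| <= 1/min(m,n) = g(min(m,n)). Since g(n) -> 0, (a_n) is Cauchy.
Now solve g(N) < 1/50: 1/N < 1/50 <=> N > 1/(1/50) = 50.
The smallest integer strictly greater than 50 is N = 51.
Check: g(51) = 1/51 < 1/50; g(50) = 1/50 >= 1/50. So N = 51.

51


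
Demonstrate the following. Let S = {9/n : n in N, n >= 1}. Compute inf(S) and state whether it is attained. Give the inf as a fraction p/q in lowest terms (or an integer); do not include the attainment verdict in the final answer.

Analysis:
- Values: 9, 9/2, 3, 9/4, ... strictly decreasing.
- The maximum is 9 (n=1); sup = 9 (attained).
- The set is bounded below by 0; 9/n -> 0 so 0 is the greatest lower bound.
- 0 is not in the set, so inf = 0 is not attained.
Conclusion: inf(S) = 0, not attained in S.

0


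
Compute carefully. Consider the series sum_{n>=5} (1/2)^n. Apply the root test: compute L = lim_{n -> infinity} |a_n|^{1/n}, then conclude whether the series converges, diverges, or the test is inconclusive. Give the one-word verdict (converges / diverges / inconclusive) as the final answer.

Let a_n denote the general term. Form |a_n|^(1/n) and simplify:
|a_n|^(1/n) = 1/2
Take the limit as n -> infinity: L = 1/2.
Since L = 1/2 < 1, the root test implies convergence.

converges


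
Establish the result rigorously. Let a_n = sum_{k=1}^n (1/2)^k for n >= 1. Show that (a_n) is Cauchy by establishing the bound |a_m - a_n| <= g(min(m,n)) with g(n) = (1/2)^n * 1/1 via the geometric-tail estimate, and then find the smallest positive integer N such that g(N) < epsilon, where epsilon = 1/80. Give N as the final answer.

For m > n >= 1: |a_m - a_n| = sum_{k=n+1}^m (1/2)^k < sum_{k=n+1}^infinity (1/2)^k = (1/2)^(n+1) / (1 - 1/2) = (1/2)^n * (1/2) * (2/1) = (1/2)^n * 1/1.
So g(n) = (1/2)^n / 1. Since g(n) -> 0, (a_n) is Cauchy.
Now solve g(N) < 1/80: (1/2)^N / 1 < 1/80 <=> 2^N > 1 / (1 * 1/80) = 80.
Check powers of 2: 2^6 = 64 <= 80, 2^7 = 128 > 80.
So the smallest such N is 7. Check: g(7) = 1/(1 * 128) = 1/128 < 1/80.

7


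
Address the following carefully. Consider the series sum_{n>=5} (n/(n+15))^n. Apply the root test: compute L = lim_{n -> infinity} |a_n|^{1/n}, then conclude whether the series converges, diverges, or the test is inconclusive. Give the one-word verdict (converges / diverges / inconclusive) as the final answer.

Let a_n denote the general term. Form |a_n|^(1/n) and simplify:
|a_n|^(1/n) = n/(n + 15)
Take the limit as n -> infinity: L = 1.
Since L = 1, the root test is inconclusive. (In fact a_n = (n/(n+15))^n -> e^(-15) != 0, so the nth-term test shows divergence; but the root test itself gives no conclusion.)

inconclusive


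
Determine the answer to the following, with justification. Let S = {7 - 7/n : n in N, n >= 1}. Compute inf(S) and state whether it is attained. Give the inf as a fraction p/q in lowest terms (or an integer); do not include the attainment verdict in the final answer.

Analysis:
- Values: 0, 7/2, 14/3, 21/4, ... strictly increasing.
- Minimum is 0 (n=1); inf = 0 (attained).
- 7 - 7/n -> 7 from below; sup = 7, not attained.
Conclusion: inf(S) = 0, attained in S.

0


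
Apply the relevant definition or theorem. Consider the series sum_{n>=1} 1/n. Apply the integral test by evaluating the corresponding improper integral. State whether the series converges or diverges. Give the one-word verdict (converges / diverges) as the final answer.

Let f(x) = 1/x. Then f is positive, continuous, and decreasing on [1, infinity), so the integral test applies.
Compute the improper integral int_{1}^infinity f(x) dx:
  antiderivative F(x) = log(x).
  As x -> infinity, log(x) -> infinity.
  So int = infinity - log(1) = infinity. By the integral test, the series diverges.

diverges


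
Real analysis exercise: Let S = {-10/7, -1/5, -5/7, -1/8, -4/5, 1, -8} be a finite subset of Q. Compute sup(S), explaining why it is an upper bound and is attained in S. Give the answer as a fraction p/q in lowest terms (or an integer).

S is finite, so sup(S) = max(S).
Sorted decreasing:
1, -1/8, -1/5, -5/7, -4/5, -10/7, -8
The extremum is 1.
For every x in S, x <= 1. And 1 is in S, so it is attained.
Therefore sup(S) = 1.

1


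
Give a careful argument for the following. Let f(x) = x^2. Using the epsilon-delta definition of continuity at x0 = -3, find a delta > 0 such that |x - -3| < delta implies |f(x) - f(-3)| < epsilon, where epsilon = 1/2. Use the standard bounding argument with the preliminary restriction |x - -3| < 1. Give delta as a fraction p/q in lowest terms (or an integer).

Factor: |x^2 - (-3)^2| = |x - -3| * |x + -3|.
Impose |x - -3| < 1 first. Then |x + -3| = |(x - -3) + 2*(-3)| <= |x - -3| + 2*|-3| < 1 + 6 = 7.
So |x^2 - (-3)^2| < delta * 7.
We need delta * 7 <= 1/2, i.e. delta <= 1/2/7 = 1/14.
Since 1/14 < 1, this is tighter than 1; take delta = 1/14.
So delta = 1/14 works.

1/14


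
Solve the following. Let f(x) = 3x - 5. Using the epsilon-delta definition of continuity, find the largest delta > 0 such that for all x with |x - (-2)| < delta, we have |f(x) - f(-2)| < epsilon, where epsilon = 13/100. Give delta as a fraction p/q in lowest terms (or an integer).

We compute f(-2) = 3*(-2) - 5 = -11.
|f(x) - f(-2)| = |3x - 5 - (-11)| = |3(x - (-2))| = 3|x - (-2)|.
We need 3|x - (-2)| < 13/100, i.e. |x - (-2)| < 13/100 / 3 = 13/300.
So any delta <= 13/300 works. Conversely, if delta > 13/300, then x = -2 + 13/300 satisfies |x - (-2)| = 13/300 < delta but |f(x) - f(-2)| = 3 * 13/300 = 13/100, which is not < 13/100; so no larger delta works.
Hence the largest such delta is 13/300.

13/300


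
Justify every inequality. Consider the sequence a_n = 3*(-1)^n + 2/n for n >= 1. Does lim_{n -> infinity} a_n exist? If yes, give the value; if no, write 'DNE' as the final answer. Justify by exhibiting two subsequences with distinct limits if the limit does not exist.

Examine the behaviour of a_n along subsequences.
a_{2k} = 3 + 2/(2k) -> 3. a_{2k+1} = -3 + 2/(2k+1) -> -3.
Since these two subsequential limits are 3 and -3, distinct, the full sequence cannot converge (a convergent sequence has all subsequences tending to the same limit). So lim a_n does not exist.

DNE


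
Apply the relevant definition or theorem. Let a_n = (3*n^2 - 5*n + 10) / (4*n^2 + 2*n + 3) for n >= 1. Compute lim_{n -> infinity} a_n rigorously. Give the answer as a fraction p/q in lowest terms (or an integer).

Divide numerator and denominator by n^2, the highest power:
numerator / n^2 = 3 - 5/n + 10/n^2
denominator / n^2 = 4 + 2/n + 3/n^2
As n -> infinity, all terms of the form c/n^k (k >= 1) tend to 0.
So numerator / n^2 -> 3 and denominator / n^2 -> 4.
Therefore lim a_n = 3/4.

3/4


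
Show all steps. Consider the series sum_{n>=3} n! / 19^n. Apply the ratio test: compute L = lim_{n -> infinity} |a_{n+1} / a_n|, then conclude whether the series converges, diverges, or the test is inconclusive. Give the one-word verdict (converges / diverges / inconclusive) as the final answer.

Let a_n denote the general term. Form the ratio a_{n+1}/a_n and simplify:
a_{n+1}/a_n = n/19 + 1/19
Take the limit as n -> infinity: L = infinity.
Since L = infinity > 1 (or L = infinity), the ratio test implies the series diverges.

diverges


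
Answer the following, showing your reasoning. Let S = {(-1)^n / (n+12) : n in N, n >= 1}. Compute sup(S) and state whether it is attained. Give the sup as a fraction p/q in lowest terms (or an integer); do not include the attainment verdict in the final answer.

Analysis:
- Values: -1/13, 1/14, -1/15, 1/16, -1/17, ...
- Positive terms (even n): 1/(2+12), 1/(4+12), ... decreasing -> max = 1/14 (n=2).
- Negative terms (odd n): -1/(1+12), -1/(3+12), ... increasing -> min = -1/13 (n=1).
- So sup = 1/14 (attained at n=2); inf = -1/13 (attained at n=1).
Conclusion: sup(S) = 1/14, attained in S.

1/14


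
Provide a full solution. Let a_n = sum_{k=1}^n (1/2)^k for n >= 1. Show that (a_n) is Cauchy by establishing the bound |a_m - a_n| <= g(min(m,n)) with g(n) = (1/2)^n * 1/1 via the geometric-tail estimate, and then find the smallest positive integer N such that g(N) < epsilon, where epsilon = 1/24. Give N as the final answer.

For m > n >= 1: |a_m - a_n| = sum_{k=n+1}^m (1/2)^k < sum_{k=n+1}^infinity (1/2)^k = (1/2)^(n+1) / (1 - 1/2) = (1/2)^n * (1/2) * (2/1) = (1/2)^n * 1/1.
So g(n) = (1/2)^n / 1. Since g(n) -> 0, (a_n) is Cauchy.
Now solve g(N) < 1/24: (1/2)^N / 1 < 1/24 <=> 2^N > 1 / (1 * 1/24) = 24.
Check powers of 2: 2^4 = 16 <= 24, 2^5 = 32 > 24.
So the smallest such N is 5. Check: g(5) = 1/(1 * 32) = 1/32 < 1/24.

5


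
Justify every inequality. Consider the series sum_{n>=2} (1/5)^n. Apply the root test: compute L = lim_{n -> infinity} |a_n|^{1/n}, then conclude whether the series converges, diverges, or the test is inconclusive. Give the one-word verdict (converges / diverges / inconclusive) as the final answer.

Let a_n denote the general term. Form |a_n|^(1/n) and simplify:
|a_n|^(1/n) = 1/5
Take the limit as n -> infinity: L = 1/5.
Since L = 1/5 < 1, the root test implies convergence.

converges


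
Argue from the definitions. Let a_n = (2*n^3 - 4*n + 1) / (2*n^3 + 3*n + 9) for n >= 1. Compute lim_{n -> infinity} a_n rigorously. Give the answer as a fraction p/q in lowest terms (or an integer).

Divide numerator and denominator by n^3, the highest power:
numerator / n^3 = 2 - 4/n^2 + n^(-3)
denominator / n^3 = 2 + 3/n^2 + 9/n^3
As n -> infinity, all terms of the form c/n^k (k >= 1) tend to 0.
So numerator / n^3 -> 2 and denominator / n^3 -> 2.
Therefore lim a_n = 1.

1


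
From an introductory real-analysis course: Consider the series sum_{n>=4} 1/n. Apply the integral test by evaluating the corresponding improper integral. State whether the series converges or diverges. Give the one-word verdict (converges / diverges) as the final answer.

Let f(x) = 1/x. Then f is positive, continuous, and decreasing on [4, infinity), so the integral test applies.
Compute the improper integral int_{4}^infinity f(x) dx:
  antiderivative F(x) = log(x).
  As x -> infinity, log(x) -> infinity.
  So int = infinity - log(4) = infinity. By the integral test, the series diverges.

diverges


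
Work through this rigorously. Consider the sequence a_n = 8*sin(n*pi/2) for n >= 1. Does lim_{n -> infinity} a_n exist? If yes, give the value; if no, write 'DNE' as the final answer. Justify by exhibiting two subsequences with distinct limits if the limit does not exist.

Examine the behaviour of a_n along subsequences.
a_{4k+1} = 8*sin(pi/2 + 2k*pi) = 8 -> 8. a_{4k+3} = 8*sin(3pi/2 + 2k*pi) = -8 -> -8.
Since these two subsequential limits are 8 and -8, distinct, the full sequence cannot converge (a convergent sequence has all subsequences tending to the same limit). So lim a_n does not exist.

DNE


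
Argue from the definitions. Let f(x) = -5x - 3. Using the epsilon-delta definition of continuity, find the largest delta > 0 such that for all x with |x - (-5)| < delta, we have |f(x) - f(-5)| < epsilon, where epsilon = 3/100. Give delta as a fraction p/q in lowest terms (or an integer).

We compute f(-5) = -5*(-5) - 3 = 22.
|f(x) - f(-5)| = |-5x - 3 - (22)| = |-5(x - (-5))| = 5|x - (-5)|.
We need 5|x - (-5)| < 3/100, i.e. |x - (-5)| < 3/100 / 5 = 3/500.
So any delta <= 3/500 works. Conversely, if delta > 3/500, then x = -5 + 3/500 satisfies |x - (-5)| = 3/500 < delta but |f(x) - f(-5)| = 5 * 3/500 = 3/100, which is not < 3/100; so no larger delta works.
Hence the largest such delta is 3/500.

3/500


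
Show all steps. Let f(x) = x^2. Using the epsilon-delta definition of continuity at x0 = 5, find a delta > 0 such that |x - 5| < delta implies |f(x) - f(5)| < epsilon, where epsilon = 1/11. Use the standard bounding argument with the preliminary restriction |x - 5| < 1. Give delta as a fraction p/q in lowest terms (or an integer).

Factor: |x^2 - (5)^2| = |x - 5| * |x + 5|.
Impose |x - 5| < 1 first. Then |x + 5| = |(x - 5) + 2*(5)| <= |x - 5| + 2*|5| < 1 + 10 = 11.
So |x^2 - (5)^2| < delta * 11.
We need delta * 11 <= 1/11, i.e. delta <= 1/11/11 = 1/121.
Since 1/121 < 1, this is tighter than 1; take delta = 1/121.
So delta = 1/121 works.

1/121


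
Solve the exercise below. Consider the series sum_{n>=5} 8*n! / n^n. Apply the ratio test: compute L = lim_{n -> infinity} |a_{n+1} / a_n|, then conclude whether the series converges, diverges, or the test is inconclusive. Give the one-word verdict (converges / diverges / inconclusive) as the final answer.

Let a_n denote the general term. Form the ratio a_{n+1}/a_n and simplify:
a_{n+1}/a_n = (n/(n + 1))^n
Take the limit as n -> infinity: L = exp(-1).
Since L = exp(-1) < 1, the ratio test implies the series converges.

converges


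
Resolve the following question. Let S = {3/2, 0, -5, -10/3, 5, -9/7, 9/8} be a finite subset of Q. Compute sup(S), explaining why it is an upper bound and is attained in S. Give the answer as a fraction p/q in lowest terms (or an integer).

S is finite, so sup(S) = max(S).
Sorted decreasing:
5, 3/2, 9/8, 0, -9/7, -10/3, -5
The extremum is 5.
For every x in S, x <= 5. And 5 is in S, so it is attained.
Therefore sup(S) = 5.

5


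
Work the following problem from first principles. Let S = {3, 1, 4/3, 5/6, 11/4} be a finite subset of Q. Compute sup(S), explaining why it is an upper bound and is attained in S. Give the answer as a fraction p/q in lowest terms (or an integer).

S is finite, so sup(S) = max(S).
Sorted decreasing:
3, 11/4, 4/3, 1, 5/6
The extremum is 3.
For every x in S, x <= 3. And 3 is in S, so it is attained.
Therefore sup(S) = 3.

3


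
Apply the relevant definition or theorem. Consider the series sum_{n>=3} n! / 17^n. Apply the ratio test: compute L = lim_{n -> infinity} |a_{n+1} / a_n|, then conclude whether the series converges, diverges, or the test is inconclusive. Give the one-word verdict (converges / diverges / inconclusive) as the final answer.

Let a_n denote the general term. Form the ratio a_{n+1}/a_n and simplify:
a_{n+1}/a_n = n/17 + 1/17
Take the limit as n -> infinity: L = infinity.
Since L = infinity > 1 (or L = infinity), the ratio test implies the series diverges.

diverges


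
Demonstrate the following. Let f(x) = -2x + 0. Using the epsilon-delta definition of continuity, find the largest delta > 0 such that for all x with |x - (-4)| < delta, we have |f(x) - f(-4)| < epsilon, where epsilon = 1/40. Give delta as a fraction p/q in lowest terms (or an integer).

We compute f(-4) = -2*(-4) + 0 = 8.
|f(x) - f(-4)| = |-2x + 0 - (8)| = |-2(x - (-4))| = 2|x - (-4)|.
We need 2|x - (-4)| < 1/40, i.e. |x - (-4)| < 1/40 / 2 = 1/80.
So any delta <= 1/80 works. Conversely, if delta > 1/80, then x = -4 + 1/80 satisfies |x - (-4)| = 1/80 < delta but |f(x) - f(-4)| = 2 * 1/80 = 1/40, which is not < 1/40; so no larger delta works.
Hence the largest such delta is 1/80.

1/80


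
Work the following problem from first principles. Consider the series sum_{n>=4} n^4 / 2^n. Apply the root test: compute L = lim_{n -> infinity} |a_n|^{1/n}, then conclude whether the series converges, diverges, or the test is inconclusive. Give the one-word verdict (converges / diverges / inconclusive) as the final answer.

Let a_n denote the general term. Form |a_n|^(1/n) and simplify:
|a_n|^(1/n) = n^(4/n)/2
Take the limit as n -> infinity: L = 1/2.
Since L = 1/2 < 1, the root test implies convergence.

converges


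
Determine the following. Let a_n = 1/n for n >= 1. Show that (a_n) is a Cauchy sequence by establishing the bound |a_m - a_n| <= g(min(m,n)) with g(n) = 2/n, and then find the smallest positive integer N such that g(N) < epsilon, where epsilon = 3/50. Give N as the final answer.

For any m, n >= 1, by the triangle inequality:
|a_m - a_n| = |1/m - 1/n| <= 1/m + 1/n <= 2/min(m,n).
So g(n) = 2/n bounds the Cauchy difference. Since g(n) -> 0, (a_n) is Cauchy.
Now solve g(N) < 3/50: 2/N < 3/50 <=> N > 2 / (3/50) = 100/3.
The smallest integer strictly greater than 100/3 is N = 34.
Check: g(34) = 2/34 = 1/17 < 3/50; g(33) = 2/33 >= 3/50. So N = 34.

34


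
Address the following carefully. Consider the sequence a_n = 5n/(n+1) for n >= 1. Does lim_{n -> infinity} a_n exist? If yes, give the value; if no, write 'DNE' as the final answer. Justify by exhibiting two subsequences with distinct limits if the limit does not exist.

Examine the behaviour of a_n along subsequences.
Even-n subsequence a_{2k} = 5(2k)/(2k+1) -> 5. Odd-n subsequence a_{2k+1} = 5(2k+1)/(2k+2) -> 5. Both tend to 5, which suggests the limit is 5; verify directly.
|a_n - 5| = |5n - 5(n+1)| / (n+1) = 5/(n+1) < 5/n for every n >= 1.
Given epsilon > 0, choose a positive integer N > 5/epsilon. Then for all n >= N, |a_n - 5| < 5/n <= 5/N < epsilon.
So by the definition of the limit, lim a_n exists and equals 5.

5


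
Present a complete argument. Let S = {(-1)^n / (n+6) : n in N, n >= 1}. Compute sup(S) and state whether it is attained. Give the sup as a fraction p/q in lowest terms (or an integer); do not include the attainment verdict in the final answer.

Analysis:
- Values: -1/7, 1/8, -1/9, 1/10, -1/11, ...
- Positive terms (even n): 1/(2+6), 1/(4+6), ... decreasing -> max = 1/8 (n=2).
- Negative terms (odd n): -1/(1+6), -1/(3+6), ... increasing -> min = -1/7 (n=1).
- So sup = 1/8 (attained at n=2); inf = -1/7 (attained at n=1).
Conclusion: sup(S) = 1/8, attained in S.

1/8


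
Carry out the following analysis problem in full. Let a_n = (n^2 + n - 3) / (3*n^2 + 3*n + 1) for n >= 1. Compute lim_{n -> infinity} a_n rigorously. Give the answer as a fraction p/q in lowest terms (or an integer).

Divide numerator and denominator by n^2, the highest power:
numerator / n^2 = 1 + 1/n - 3/n^2
denominator / n^2 = 3 + 3/n + n^(-2)
As n -> infinity, all terms of the form c/n^k (k >= 1) tend to 0.
So numerator / n^2 -> 1 and denominator / n^2 -> 3.
Therefore lim a_n = 1/3.

1/3


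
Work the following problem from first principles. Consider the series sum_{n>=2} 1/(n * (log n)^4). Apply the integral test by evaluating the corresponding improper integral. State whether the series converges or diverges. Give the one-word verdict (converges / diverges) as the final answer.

Let f(x) = 1/(x*log(x)^4). Then f is positive, continuous, and decreasing on [2, infinity), so the integral test applies.
Compute the improper integral int_{2}^infinity f(x) dx:
  antiderivative F(x) = -1/(3*log(x)^3).
  F(x) -> 0 as x -> infinity.  int = 0 - F(2) = 1/(3*log(2)^3) < infinity. By the integral test, the series converges.

converges


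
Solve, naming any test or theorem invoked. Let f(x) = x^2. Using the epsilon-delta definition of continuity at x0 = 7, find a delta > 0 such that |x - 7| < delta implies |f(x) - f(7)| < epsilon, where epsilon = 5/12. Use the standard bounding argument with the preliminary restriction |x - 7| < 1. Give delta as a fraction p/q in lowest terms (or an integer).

Factor: |x^2 - (7)^2| = |x - 7| * |x + 7|.
Impose |x - 7| < 1 first. Then |x + 7| = |(x - 7) + 2*(7)| <= |x - 7| + 2*|7| < 1 + 14 = 15.
So |x^2 - (7)^2| < delta * 15.
We need delta * 15 <= 5/12, i.e. delta <= 5/12/15 = 1/36.
Since 1/36 < 1, this is tighter than 1; take delta = 1/36.
So delta = 1/36 works.

1/36


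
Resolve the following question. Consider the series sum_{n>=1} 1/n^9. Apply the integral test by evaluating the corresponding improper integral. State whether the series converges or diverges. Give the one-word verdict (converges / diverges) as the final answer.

Let f(x) = x^(-9). Then f is positive, continuous, and decreasing on [1, infinity), so the integral test applies.
Compute the improper integral int_{1}^infinity f(x) dx:
  antiderivative F(x) = -1/(8*x^8).
  As x -> infinity, F(x) -> 0 (since p = 9 > 1).
  So int = F(infinity) - F(1) = 0 - (-1/8) = 1/8.
  Finite, so by the integral test, the series converges.

converges


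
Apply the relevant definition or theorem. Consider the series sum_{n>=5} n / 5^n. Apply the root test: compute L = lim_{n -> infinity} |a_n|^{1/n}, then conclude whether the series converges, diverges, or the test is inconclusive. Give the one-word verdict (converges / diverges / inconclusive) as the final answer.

Let a_n denote the general term. Form |a_n|^(1/n) and simplify:
|a_n|^(1/n) = n^(1/n)/5
Take the limit as n -> infinity: L = 1/5.
Since L = 1/5 < 1, the root test implies convergence.

converges


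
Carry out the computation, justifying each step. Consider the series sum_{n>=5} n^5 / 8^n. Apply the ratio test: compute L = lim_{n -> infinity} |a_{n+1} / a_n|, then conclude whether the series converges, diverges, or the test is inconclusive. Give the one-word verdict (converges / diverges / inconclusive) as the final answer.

Let a_n denote the general term. Form the ratio a_{n+1}/a_n and simplify:
a_{n+1}/a_n = (n + 1)^5/(8*n^5)
Take the limit as n -> infinity: L = 1/8.
Since L = 1/8 < 1, the ratio test implies the series converges.

converges


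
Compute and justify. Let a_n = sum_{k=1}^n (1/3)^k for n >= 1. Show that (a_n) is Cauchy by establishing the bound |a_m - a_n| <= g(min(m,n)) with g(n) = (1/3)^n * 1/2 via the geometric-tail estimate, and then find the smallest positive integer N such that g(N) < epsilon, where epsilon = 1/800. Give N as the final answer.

For m > n >= 1: |a_m - a_n| = sum_{k=n+1}^m (1/3)^k < sum_{k=n+1}^infinity (1/3)^k = (1/3)^(n+1) / (1 - 1/3) = (1/3)^n * (1/3) * (3/2) = (1/3)^n * 1/2.
So g(n) = (1/3)^n / 2. Since g(n) -> 0, (a_n) is Cauchy.
Now solve g(N) < 1/800: (1/3)^N / 2 < 1/800 <=> 3^N > 1 / (2 * 1/800) = 400.
Check powers of 3: 3^5 = 243 <= 400, 3^6 = 729 > 400.
So the smallest such N is 6. Check: g(6) = 1/(2 * 729) = 1/1458 < 1/800.

6


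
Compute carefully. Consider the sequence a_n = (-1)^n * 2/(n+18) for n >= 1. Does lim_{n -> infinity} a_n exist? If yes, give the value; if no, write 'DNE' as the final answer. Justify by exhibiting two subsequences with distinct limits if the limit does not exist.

Examine the behaviour of a_n along subsequences.
Even-n subsequence a_{2k} = 2/(2k+18) -> 0. Odd-n subsequence a_{2k+1} = -2/(2k+19) -> 0. Both tend to 0, which suggests the limit is 0; verify directly.
|a_n - 0| = 2/(n+18) < 2/n for every n >= 1.
Given epsilon > 0, choose a positive integer N > 2/epsilon. Then for all n >= N, |a_n| < 2/n <= 2/N < epsilon.
So by the definition of the limit, lim a_n exists and equals 0.

0


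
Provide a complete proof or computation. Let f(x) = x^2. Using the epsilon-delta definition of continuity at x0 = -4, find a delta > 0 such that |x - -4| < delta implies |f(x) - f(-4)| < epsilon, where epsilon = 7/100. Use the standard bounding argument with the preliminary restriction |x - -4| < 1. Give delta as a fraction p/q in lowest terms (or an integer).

Factor: |x^2 - (-4)^2| = |x - -4| * |x + -4|.
Impose |x - -4| < 1 first. Then |x + -4| = |(x - -4) + 2*(-4)| <= |x - -4| + 2*|-4| < 1 + 8 = 9.
So |x^2 - (-4)^2| < delta * 9.
We need delta * 9 <= 7/100, i.e. delta <= 7/100/9 = 7/900.
Since 7/900 < 1, this is tighter than 1; take delta = 7/900.
So delta = 7/900 works.

7/900


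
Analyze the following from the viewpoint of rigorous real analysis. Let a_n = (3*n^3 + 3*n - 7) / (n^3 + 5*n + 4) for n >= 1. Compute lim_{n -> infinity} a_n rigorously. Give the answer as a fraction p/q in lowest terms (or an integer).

Divide numerator and denominator by n^3, the highest power:
numerator / n^3 = 3 + 3/n^2 - 7/n^3
denominator / n^3 = 1 + 5/n^2 + 4/n^3
As n -> infinity, all terms of the form c/n^k (k >= 1) tend to 0.
So numerator / n^3 -> 3 and denominator / n^3 -> 1.
Therefore lim a_n = 3.

3


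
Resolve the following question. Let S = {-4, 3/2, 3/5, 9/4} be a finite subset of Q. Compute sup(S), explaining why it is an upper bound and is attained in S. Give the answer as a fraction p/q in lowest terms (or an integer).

S is finite, so sup(S) = max(S).
Sorted decreasing:
9/4, 3/2, 3/5, -4
The extremum is 9/4.
For every x in S, x <= 9/4. And 9/4 is in S, so it is attained.
Therefore sup(S) = 9/4.

9/4


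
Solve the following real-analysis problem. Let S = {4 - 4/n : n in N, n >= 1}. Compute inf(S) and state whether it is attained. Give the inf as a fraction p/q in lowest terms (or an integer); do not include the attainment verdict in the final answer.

Analysis:
- Values: 0, 2, 8/3, 3, ... strictly increasing.
- Minimum is 0 (n=1); inf = 0 (attained).
- 4 - 4/n -> 4 from below; sup = 4, not attained.
Conclusion: inf(S) = 0, attained in S.

0


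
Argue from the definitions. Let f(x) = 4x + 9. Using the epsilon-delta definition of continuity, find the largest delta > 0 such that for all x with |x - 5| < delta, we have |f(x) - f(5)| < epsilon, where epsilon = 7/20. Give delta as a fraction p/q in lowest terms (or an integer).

We compute f(5) = 4*(5) + 9 = 29.
|f(x) - f(5)| = |4x + 9 - (29)| = |4(x - 5)| = 4|x - 5|.
We need 4|x - 5| < 7/20, i.e. |x - 5| < 7/20 / 4 = 7/80.
So any delta <= 7/80 works. Conversely, if delta > 7/80, then x = 5 + 7/80 satisfies |x - 5| = 7/80 < delta but |f(x) - f(5)| = 4 * 7/80 = 7/20, which is not < 7/20; so no larger delta works.
Hence the largest such delta is 7/80.

7/80


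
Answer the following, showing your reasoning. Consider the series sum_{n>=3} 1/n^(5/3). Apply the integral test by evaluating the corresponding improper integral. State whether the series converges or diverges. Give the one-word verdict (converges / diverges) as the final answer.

Let f(x) = x^(-5/3). Then f is positive, continuous, and decreasing on [3, infinity), so the integral test applies.
Compute the improper integral int_{3}^infinity f(x) dx:
  antiderivative F(x) = -3/(2*x^(2/3)).
  As x -> infinity, F(x) -> 0 (since p = 5/3 > 1).
  So int = F(infinity) - F(3) = 0 - (-3^(1/3)/2) = 3^(1/3)/2.
  Finite, so by the integral test, the series converges.

converges


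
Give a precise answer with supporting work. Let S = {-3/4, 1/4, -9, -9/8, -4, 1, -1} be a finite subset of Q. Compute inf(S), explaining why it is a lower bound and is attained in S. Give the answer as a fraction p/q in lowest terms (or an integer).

S is finite, so inf(S) = min(S).
Sorted increasing:
-9, -4, -9/8, -1, -3/4, 1/4, 1
The extremum is -9.
For every x in S, x >= -9. And -9 is in S, so it is attained.
Therefore inf(S) = -9.

-9


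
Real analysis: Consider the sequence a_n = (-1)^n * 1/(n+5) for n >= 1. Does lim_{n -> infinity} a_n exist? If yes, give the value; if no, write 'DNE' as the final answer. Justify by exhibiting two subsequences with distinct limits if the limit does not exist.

Examine the behaviour of a_n along subsequences.
Even-n subsequence a_{2k} = 1/(2k+5) -> 0. Odd-n subsequence a_{2k+1} = -1/(2k+6) -> 0. Both tend to 0, which suggests the limit is 0; verify directly.
|a_n - 0| = 1/(n+5) < 1/n for every n >= 1.
Given epsilon > 0, choose a positive integer N > 1/epsilon. Then for all n >= N, |a_n| < 1/n <= 1/N < epsilon.
So by the definition of the limit, lim a_n exists and equals 0.

0


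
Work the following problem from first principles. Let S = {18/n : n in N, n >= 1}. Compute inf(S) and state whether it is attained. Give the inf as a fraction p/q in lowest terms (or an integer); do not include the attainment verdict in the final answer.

Analysis:
- Values: 18, 9, 6, 9/2, ... strictly decreasing.
- The maximum is 18 (n=1); sup = 18 (attained).
- The set is bounded below by 0; 18/n -> 0 so 0 is the greatest lower bound.
- 0 is not in the set, so inf = 0 is not attained.
Conclusion: inf(S) = 0, not attained in S.

0


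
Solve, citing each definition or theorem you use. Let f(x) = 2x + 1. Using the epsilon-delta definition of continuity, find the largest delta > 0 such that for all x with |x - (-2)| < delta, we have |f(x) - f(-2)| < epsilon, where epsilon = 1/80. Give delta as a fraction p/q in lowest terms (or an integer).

We compute f(-2) = 2*(-2) + 1 = -3.
|f(x) - f(-2)| = |2x + 1 - (-3)| = |2(x - (-2))| = 2|x - (-2)|.
We need 2|x - (-2)| < 1/80, i.e. |x - (-2)| < 1/80 / 2 = 1/160.
So any delta <= 1/160 works. Conversely, if delta > 1/160, then x = -2 + 1/160 satisfies |x - (-2)| = 1/160 < delta but |f(x) - f(-2)| = 2 * 1/160 = 1/80, which is not < 1/80; so no larger delta works.
Hence the largest such delta is 1/160.

1/160


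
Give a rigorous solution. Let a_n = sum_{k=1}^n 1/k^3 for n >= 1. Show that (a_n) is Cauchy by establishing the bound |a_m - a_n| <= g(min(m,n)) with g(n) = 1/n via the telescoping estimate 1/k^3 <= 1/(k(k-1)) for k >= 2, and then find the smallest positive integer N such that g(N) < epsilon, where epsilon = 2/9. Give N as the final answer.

For m > n >= 1: |a_m - a_n| = sum_{k=n+1}^m 1/k^3.
Use 1/k^3 <= 1/(k(k-1)) = 1/(k-1) - 1/k for k >= 2 (which holds since k^3 >= k^2 >= k(k-1) for k >= 2):
sum_{k=n+1}^m 1/k^3 <= sum_{k=n+1}^m (1/(k-1) - 1/k) = 1/n - 1/m <= 1/n.
By symmetry the same bound holds with n,m swapped, so |a_m - a_n| <= 1/min(m,n) = g(min(m,n)). Since g(n) -> 0, (a_n) is Cauchy.
Now solve g(N) < 2/9: 1/N < 2/9 <=> N > 1/(2/9) = 9/2.
The smallest integer strictly greater than 9/2 is N = 5.
Check: g(5) = 1/5 < 2/9; g(4) = 1/4 >= 2/9. So N = 5.

5


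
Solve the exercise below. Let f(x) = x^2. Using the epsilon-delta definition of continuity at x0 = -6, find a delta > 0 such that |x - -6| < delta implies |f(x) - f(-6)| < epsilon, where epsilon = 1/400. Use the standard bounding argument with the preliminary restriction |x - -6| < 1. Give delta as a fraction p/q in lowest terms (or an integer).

Factor: |x^2 - (-6)^2| = |x - -6| * |x + -6|.
Impose |x - -6| < 1 first. Then |x + -6| = |(x - -6) + 2*(-6)| <= |x - -6| + 2*|-6| < 1 + 12 = 13.
So |x^2 - (-6)^2| < delta * 13.
We need delta * 13 <= 1/400, i.e. delta <= 1/400/13 = 1/5200.
Since 1/5200 < 1, this is tighter than 1; take delta = 1/5200.
So delta = 1/5200 works.

1/5200


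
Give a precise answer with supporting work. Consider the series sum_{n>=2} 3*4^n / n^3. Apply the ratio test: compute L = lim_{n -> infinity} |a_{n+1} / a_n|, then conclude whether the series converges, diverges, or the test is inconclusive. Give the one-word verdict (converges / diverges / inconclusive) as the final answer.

Let a_n denote the general term. Form the ratio a_{n+1}/a_n and simplify:
a_{n+1}/a_n = 4*n^3/(n + 1)^3
Take the limit as n -> infinity: L = 4.
Since L = 4 > 1 (or L = infinity), the ratio test implies the series diverges.

diverges


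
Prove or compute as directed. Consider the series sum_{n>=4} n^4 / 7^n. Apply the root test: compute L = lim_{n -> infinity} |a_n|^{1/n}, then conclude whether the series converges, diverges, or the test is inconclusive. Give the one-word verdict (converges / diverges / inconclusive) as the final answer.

Let a_n denote the general term. Form |a_n|^(1/n) and simplify:
|a_n|^(1/n) = n^(4/n)/7
Take the limit as n -> infinity: L = 1/7.
Since L = 1/7 < 1, the root test implies convergence.

converges


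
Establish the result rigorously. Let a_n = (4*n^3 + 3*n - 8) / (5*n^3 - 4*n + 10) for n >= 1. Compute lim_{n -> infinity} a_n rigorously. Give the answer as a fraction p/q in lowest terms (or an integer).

Divide numerator and denominator by n^3, the highest power:
numerator / n^3 = 4 + 3/n^2 - 8/n^3
denominator / n^3 = 5 - 4/n^2 + 10/n^3
As n -> infinity, all terms of the form c/n^k (k >= 1) tend to 0.
So numerator / n^3 -> 4 and denominator / n^3 -> 5.
Therefore lim a_n = 4/5.

4/5


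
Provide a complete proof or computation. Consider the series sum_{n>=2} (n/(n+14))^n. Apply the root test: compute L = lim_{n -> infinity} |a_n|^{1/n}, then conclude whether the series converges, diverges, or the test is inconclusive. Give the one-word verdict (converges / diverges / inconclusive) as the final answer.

Let a_n denote the general term. Form |a_n|^(1/n) and simplify:
|a_n|^(1/n) = n/(n + 14)
Take the limit as n -> infinity: L = 1.
Since L = 1, the root test is inconclusive. (In fact a_n = (n/(n+14))^n -> e^(-14) != 0, so the nth-term test shows divergence; but the root test itself gives no conclusion.)

inconclusive


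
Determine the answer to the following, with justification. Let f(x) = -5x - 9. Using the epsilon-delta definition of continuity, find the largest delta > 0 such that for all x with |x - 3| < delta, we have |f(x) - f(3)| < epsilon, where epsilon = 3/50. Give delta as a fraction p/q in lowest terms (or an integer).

We compute f(3) = -5*(3) - 9 = -24.
|f(x) - f(3)| = |-5x - 9 - (-24)| = |-5(x - 3)| = 5|x - 3|.
We need 5|x - 3| < 3/50, i.e. |x - 3| < 3/50 / 5 = 3/250.
So any delta <= 3/250 works. Conversely, if delta > 3/250, then x = 3 + 3/250 satisfies |x - 3| = 3/250 < delta but |f(x) - f(3)| = 5 * 3/250 = 3/50, which is not < 3/50; so no larger delta works.
Hence the largest such delta is 3/250.

3/250


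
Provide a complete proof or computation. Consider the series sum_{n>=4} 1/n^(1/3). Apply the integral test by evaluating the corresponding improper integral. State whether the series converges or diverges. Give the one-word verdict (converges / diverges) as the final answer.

Let f(x) = x^(-1/3). Then f is positive, continuous, and decreasing on [4, infinity), so the integral test applies.
Compute the improper integral int_{4}^infinity f(x) dx:
  antiderivative F(x) = 3*x^(2/3)/2.
  As x -> infinity, F(x) -> infinity (since p = 1/3 < 1).
  So the integral diverges. By the integral test, the series diverges.

diverges
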